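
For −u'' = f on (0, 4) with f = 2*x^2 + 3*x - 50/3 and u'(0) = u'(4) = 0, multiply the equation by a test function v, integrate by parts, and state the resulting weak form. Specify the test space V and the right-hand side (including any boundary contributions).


V = H^1(0, 4) (no boundary constraint on v; u is determined up to an additive constant); weak form: ∫_0^4 u'v' dx = ∫_0^4 (2*x^2 + 3*x - 50/3) v dx for all v ∈ V.

Multiply both sides by a test function v and integrate from 0 to 4:
  ∫_0^4 −u''(x) v(x) dx = ∫_0^4 f(x) v(x) dx.
Integrate the LHS by parts once:
  ∫_0^4 −u'' v dx = −[u'(x) v(x)]_0^4 + ∫_0^4 u'(x) v'(x) dx.
Thus ∫_0^4 u'(x) v'(x) dx = ∫_0^4 f(x) v(x) dx + [u'(x) v(x)]_0^4.
Choose V so that boundary terms are either known or forced to vanish.
u has homogeneous Neumann: u'(0) = u'(4) = 0. So [u' v]_0^4 = 0·v(4) − 0·v(0) = 0 for any v; take V = H^1(0, 4).
Weak formulation: find u (satisfying any essential BC) such that ∫_0^4 u'(x) v'(x) dx = ∫_0^4 f v dx for all v ∈ V (homogeneous Neumann, so boundary terms vanish).
Substituting f(x) = 2*x^2 + 3*x - 50/3, the right-hand side is ∫_0^4 (2*x^2 + 3*x - 50/3) v dx.
Compatibility check (pure Neumann): taking v ≡ 1 ∈ V gives 0 = ∫_0^4 f dx + (0) − (0), i.e. ∫_0^4 f dx must equal u'(0) − u'(4) = 0. Indeed ∫_0^4 (2*x^2 + 3*x - 50/3) dx = 0, so the data are compatible. The solution is then unique only up to an additive constant (fix it e.g. by requiring ∫_0^4 u dx = 0).


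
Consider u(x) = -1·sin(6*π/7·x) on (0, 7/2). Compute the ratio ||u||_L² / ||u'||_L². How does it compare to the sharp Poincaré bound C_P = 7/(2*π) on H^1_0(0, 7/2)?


||u||_L² / ||u'||_L² = 7/(6*π) < C_P = 7/(2*π).

u(x) = -1·sin(6*π/7·x), so u'(x) = -6*π*cos(6*π*x/7)/7.
Writing u(x) = A·sin(kπx/L) with A = -1 and k = 3, use ∫_0^L sin²(kπx/L) dx = L/2 and ∫_0^L cos²(kπx/L) dx = L/2.
u² = 1·sin²(6*π/7·x) and (u')² = 36*π^2/49·cos²(6*π/7·x), and each of sin², cos² integrates to L/2 = 7/4 over (0, 7/2).
∫_0^7/2 u² dx = 7/4, so ||u||_L² = sqrt(7)/2.
∫_0^7/2 (u')² dx = 9*π^2/7, so ||u'||_L² = 3*sqrt(7)*π/7.
Ratio ||u||_L² / ||u'||_L² = 7/(6*π).
Sharp Poincaré constant on H^1_0(0, 7/2) is C_P = L/π = 7/(2*π), achieved by sin(2*π/7·x).
This is the k = 3 harmonic; the ratio L/(kπ) is strictly less than C_P = L/π, consistent with the sharp inequality ||u||_L² ≤ C_P ||u'||_L².


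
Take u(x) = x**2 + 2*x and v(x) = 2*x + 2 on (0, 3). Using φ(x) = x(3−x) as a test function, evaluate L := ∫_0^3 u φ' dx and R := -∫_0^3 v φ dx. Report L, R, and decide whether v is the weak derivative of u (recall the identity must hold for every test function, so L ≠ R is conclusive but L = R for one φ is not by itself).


LHS = -45/2, RHS = -45/2. Yes, v = u' weakly.

u(x) = x**2 + 2*x, classical derivative u'(x) = 2*x + 2.
φ(x) = x(3−x), so φ'(x) = 3 - 2*x.
Note φ(0) = φ(3) = 0, so the boundary term u·φ vanishes.
LHS = ∫_0^3 u(x) φ'(x) dx = ∫_0^3 (-2*x^3 - x^2 + 6*x) dx. Term by term:
  ∫_0^3 -2*x^3 dx = -81/2;  ∫_0^3 -x^2 dx = -9;  ∫_0^3 6*x dx = 27.
Sum: -81/2 − 9 + 27 = -45/2.
So LHS = -45/2.
∫_0^3 v(x) φ(x) dx = ∫_0^3 (-2*x^3 + 4*x^2 + 6*x) dx. Term by term:
  ∫_0^3 -2*x^3 dx = -81/2;  ∫_0^3 4*x^2 dx = 36;  ∫_0^3 6*x dx = 27.
Sum: -81/2 + 36 + 27 = 45/2.
So RHS = -∫_0^3 v(x) φ(x) dx = -45/2.
LHS = RHS, so the identity holds for this test φ.
Moreover u is smooth here and v(x) = u'(x) = 2*x + 2 pointwise, so the identity holds for every test function. Hence v is the weak derivative of u.


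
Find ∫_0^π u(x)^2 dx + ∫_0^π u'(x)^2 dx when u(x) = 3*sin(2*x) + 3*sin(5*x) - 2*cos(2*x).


||u||_{H^1(0,π)}^2 = -200/7 + 299*π/2

u'(x) = 4*sin(2*x) + 6*cos(2*x) + 15*cos(5*x).
Expand u² and (u')² and integrate term by term on (0, π), using: for integers n ≥ 1, ∫_0^π sin²(nx) dx = ∫_0^π cos²(nx) dx = π/2; for n ≠ n', ∫_0^π sin(nx)sin(n'x) dx = ∫_0^π cos(nx)cos(n'x) dx = 0; and by product-to-sum, ∫_0^π sin(nx)cos(n'x) dx = ½∫_0^π [sin((n+n')x) + sin((n−n')x)] dx, which is 0 when n+n' is even and 2n/(n²−n'²) when n+n' is odd (it need not vanish on (0, π)).
  u² squared terms: (-2)²·∫cos(2x)² dx = 4·π/2 = 2*π;  (3)²·∫sin(2x)² dx = 9·π/2 = 9*π/2;  (3)²·∫sin(5x)² dx = 9·π/2 = 9*π/2.
  u² cross terms: 2·(-2)·(3)·∫cos(2x)·sin(2x) dx = -12·(0) = 0;  2·(-2)·(3)·∫cos(2x)·sin(5x) dx = -12·(10/21) = -40/7;  2·(3)·(3)·∫sin(2x)·sin(5x) dx = 18·(0) = 0.
  So ∫_0^π u² dx = 2*π + 9*π/2 + 9*π/2 + 0 − 40/7 + 0 = -40/7 + 11*π.
  (u')² squared terms: (4)²·∫sin(2x)² dx = 16·π/2 = 8*π;  (6)²·∫cos(2x)² dx = 36·π/2 = 18*π;  (15)²·∫cos(5x)² dx = 225·π/2 = 225*π/2.
  (u')² cross terms: 2·(4)·(6)·∫sin(2x)·cos(2x) dx = 48·(0) = 0;  2·(4)·(15)·∫sin(2x)·cos(5x) dx = 120·(-4/21) = -160/7;  2·(6)·(15)·∫cos(2x)·cos(5x) dx = 180·(0) = 0.
  So ∫_0^π (u')² dx = 8*π + 18*π + 225*π/2 + 0 − 160/7 + 0 = -160/7 + 277*π/2.
||u||_{H^1}^2 = (-40/7 + 11*π) + (-160/7 + 277*π/2) = -200/7 + 299*π/2.


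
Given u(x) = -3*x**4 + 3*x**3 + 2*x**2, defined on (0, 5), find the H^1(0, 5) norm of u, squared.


||u||_{H^1}^2 = 178220375/84

The H^1 norm (squared) on an interval (0, L) is
  ||u||_{H^1}^2 = ∫_0^L u(x)^2 dx + ∫_0^L u'(x)^2 dx.
Compute u'(x) = -12*x**3 + 9*x**2 + 4*x.
Then u(x)^2 = 9*x**8 - 18*x**7 - 3*x**6 + 12*x**5 + 4*x**4 and u'(x)^2 = 144*x**6 - 216*x**5 - 15*x**4 + 72*x**3 + 16*x**2.
Integrate each monomial from 0 to 5 using ∫_0^5 c·x^n dx = c·5^(n+1)/(n+1):
  ∫_0^5 u(x)^2 dx = ∫_0^5 (9*x^8 - 18*x^7 - 3*x^6 + 12*x^5 + 4*x^4) dx. Term by term:
    ∫_0^5 9*x^8 dx = 1953125;  ∫_0^5 -18*x^7 dx = -3515625/4;  ∫_0^5 -3*x^6 dx = -234375/7;
    ∫_0^5 12*x^5 dx = 31250;  ∫_0^5 4*x^4 dx = 2500.
  Sum: 1953125 − 3515625/4 − 234375/7 + 31250 + 2500 = 30085625/28.
  ∫_0^5 u'(x)^2 dx = ∫_0^5 (144*x^6 - 216*x^5 - 15*x^4 + 72*x^3 + 16*x^2) dx. Term by term:
    ∫_0^5 144*x^6 dx = 11250000/7;  ∫_0^5 -216*x^5 dx = -562500;  ∫_0^5 -15*x^4 dx = -9375;
    ∫_0^5 72*x^3 dx = 11250;  ∫_0^5 16*x^2 dx = 2000/3.
  Sum: 11250000/7 − 562500 − 9375 + 11250 + 2000/3 = 21990875/21.
Adding: ||u||_{H^1}^2 = 30085625/28 + 21990875/21 = 178220375/84.


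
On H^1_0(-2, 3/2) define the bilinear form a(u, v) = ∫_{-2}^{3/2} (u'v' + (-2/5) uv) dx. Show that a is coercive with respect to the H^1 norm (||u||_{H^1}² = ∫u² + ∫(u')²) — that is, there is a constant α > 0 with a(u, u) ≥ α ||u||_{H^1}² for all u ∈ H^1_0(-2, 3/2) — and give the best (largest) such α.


α = 2*(-49 + 10*π^2)/(5*(4*π^2 + 49))

Coercivity of a(·,·) on H^1_0(-2, 3/2) means a(u, u) ≥ α ||u||_{H^1}² for every u ∈ H^1_0.
The interval has length L = 7/2, and Poincaré/coercivity depend only on L. Here a(u, u) = ∫(u')² + (-2/5)·∫u².
Here c = -2/5 < 0 with |c| < (π/L)² = 4*π^2/49, so coercivity still holds. The condition a(u,u) ≥ α||u||_{H^1}² reads (1−α)∫(u')² ≥ (α−c)∫u². Any admissible α is ≤ 1 (rapidly oscillating u have ∫u²/∫(u')² → 0), and α = 1 would force 0 ≥ (1−c)∫u², impossible since c < 1; so 1−α > 0. By the sharp Poincaré inequality on H^1_0 of an interval of length L, ∫(u')² ≥ (π/L)²∫u² with equality for the first sine mode sin(π(x−x₀)/L) (x₀ the left endpoint), so the inequality holds for all u iff (1−α)(π/L)² ≥ α − c, i.e. α ≤ ((π/L)² + c)/((π/L)² + 1) = (1 + c(L/π)²)/(1 + (L/π)²). (Direct route, valid since c ≤ 0: Poincaré gives c∫u² ≥ c(L/π)²∫(u')², so a(u,u) ≥ (1 + c(L/π)²)∫(u')², while ||u||_{H^1}² ≤ (1 + (L/π)²)∫(u')²; dividing yields the same α.) With (π/L)² = 4*π^2/49 and c = -2/5, the largest admissible constant is α = ((π/L)² + c)/((π/L)² + 1).
Simplifying, α = 2*(-49 + 10*π^2)/(5*(4*π^2 + 49)).


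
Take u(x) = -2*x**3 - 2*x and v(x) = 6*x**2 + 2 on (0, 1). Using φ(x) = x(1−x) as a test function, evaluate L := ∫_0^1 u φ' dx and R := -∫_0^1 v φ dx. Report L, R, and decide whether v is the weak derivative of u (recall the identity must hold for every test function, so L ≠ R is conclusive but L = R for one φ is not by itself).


LHS = 19/30, RHS = -19/30. No, v is not the weak derivative of u.

u(x) = -2*x**3 - 2*x, classical derivative u'(x) = -6*x**2 - 2.
φ(x) = x(1−x), so φ'(x) = 1 - 2*x.
Note φ(0) = φ(1) = 0, so the boundary term u·φ vanishes.
LHS = ∫_0^1 u(x) φ'(x) dx = ∫_0^1 (4*x^4 - 2*x^3 + 4*x^2 - 2*x) dx. Term by term:
  ∫_0^1 4*x^4 dx = 4/5;  ∫_0^1 -2*x^3 dx = -1/2;  ∫_0^1 4*x^2 dx = 4/3;
  ∫_0^1 -2*x dx = -1.
Sum: 4/5 − 1/2 + 4/3 − 1 = 19/30.
So LHS = 19/30.
∫_0^1 v(x) φ(x) dx = ∫_0^1 (-6*x^4 + 6*x^3 - 2*x^2 + 2*x) dx. Term by term:
  ∫_0^1 -6*x^4 dx = -6/5;  ∫_0^1 6*x^3 dx = 3/2;  ∫_0^1 -2*x^2 dx = -2/3;
  ∫_0^1 2*x dx = 1.
Sum: -6/5 + 3/2 − 2/3 + 1 = 19/30.
So RHS = -∫_0^1 v(x) φ(x) dx = -19/30.
LHS − RHS = 19/15 ≠ 0, so the identity fails.
(For a valid weak derivative the identity must hold for EVERY test function, in particular this one. The failure shows v is NOT the weak derivative of u.)
Correct weak derivative would be u'(x) = -6*x**2 - 2.


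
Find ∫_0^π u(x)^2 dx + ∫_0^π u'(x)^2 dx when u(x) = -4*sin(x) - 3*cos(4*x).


||u||_{H^1(0,π)}^2 = -272/5 + 185*π/2

u'(x) = 12*sin(4*x) - 4*cos(x).
Expand u² and (u')² and integrate term by term on (0, π), using: for integers n ≥ 1, ∫_0^π sin²(nx) dx = ∫_0^π cos²(nx) dx = π/2; for n ≠ n', ∫_0^π sin(nx)sin(n'x) dx = ∫_0^π cos(nx)cos(n'x) dx = 0; and by product-to-sum, ∫_0^π sin(nx)cos(n'x) dx = ½∫_0^π [sin((n+n')x) + sin((n−n')x)] dx, which is 0 when n+n' is even and 2n/(n²−n'²) when n+n' is odd (it need not vanish on (0, π)).
  u² squared terms: (-4)²·∫sin(x)² dx = 16·π/2 = 8*π;  (-3)²·∫cos(4x)² dx = 9·π/2 = 9*π/2.
  u² cross terms: 2·(-4)·(-3)·∫sin(x)·cos(4x) dx = 24·(-2/15) = -16/5.
  So ∫_0^π u² dx = 8*π + 9*π/2 − 16/5 = -16/5 + 25*π/2.
  (u')² squared terms: (-4)²·∫cos(x)² dx = 16·π/2 = 8*π;  (12)²·∫sin(4x)² dx = 144·π/2 = 72*π.
  (u')² cross terms: 2·(-4)·(12)·∫cos(x)·sin(4x) dx = -96·(8/15) = -256/5.
  So ∫_0^π (u')² dx = 8*π + 72*π − 256/5 = -256/5 + 80*π.
||u||_{H^1}^2 = (-16/5 + 25*π/2) + (-256/5 + 80*π) = -272/5 + 185*π/2.


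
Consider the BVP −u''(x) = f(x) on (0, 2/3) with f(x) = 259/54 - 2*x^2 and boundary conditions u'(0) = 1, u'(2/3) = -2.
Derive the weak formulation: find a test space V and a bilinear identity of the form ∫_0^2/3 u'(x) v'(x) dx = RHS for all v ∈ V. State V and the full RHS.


V = H^1(0, 2/3) (v unrestricted at boundary; u is determined up to an additive constant); weak form: ∫_0^2/3 u'v' dx = ∫_0^2/3 (259/54 - 2*x^2) v dx − 2·v(2/3) − v(0) for all v ∈ V.

Multiply both sides by a test function v and integrate from 0 to 2/3:
  ∫_0^2/3 −u''(x) v(x) dx = ∫_0^2/3 f(x) v(x) dx.
Integrate the LHS by parts once:
  ∫_0^2/3 −u'' v dx = −[u'(x) v(x)]_0^2/3 + ∫_0^2/3 u'(x) v'(x) dx.
Thus ∫_0^2/3 u'(x) v'(x) dx = ∫_0^2/3 f(x) v(x) dx + [u'(x) v(x)]_0^2/3.
Choose V so that boundary terms are either known or forced to vanish.
u has inhomogeneous Neumann u'(0) = 1, u'(2/3) = -2. [u' v]_0^2/3 = (-2)·v(2/3) − (1)·v(0) = − 2·v(2/3) − v(0). Take V = H^1(0, 2/3); boundary term becomes part of RHS.
Weak formulation: find u (satisfying any essential BC) such that ∫_0^2/3 u'(x) v'(x) dx = ∫_0^2/3 f v dx − 2·v(2/3) − v(0) for all v ∈ V (Neumann data are natural BCs: they enter the RHS as boundary terms).
Substituting f(x) = 259/54 - 2*x^2, the right-hand side is ∫_0^2/3 (259/54 - 2*x^2) v dx − 2·v(2/3) − v(0).
Compatibility check (pure Neumann): taking v ≡ 1 ∈ V gives 0 = ∫_0^2/3 f dx + (-2) − (1), i.e. ∫_0^2/3 f dx must equal u'(0) − u'(2/3) = 3. Indeed ∫_0^2/3 (259/54 - 2*x^2) dx = 3, so the data are compatible. The solution is then unique only up to an additive constant (fix it e.g. by requiring ∫_0^2/3 u dx = 0).


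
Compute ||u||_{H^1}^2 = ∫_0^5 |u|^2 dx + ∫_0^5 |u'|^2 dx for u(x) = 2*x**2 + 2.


||u||_{H^1}^2 = 3520

The H^1 norm (squared) on an interval (0, L) is
  ||u||_{H^1}^2 = ∫_0^L u(x)^2 dx + ∫_0^L u'(x)^2 dx.
Compute u'(x) = 4*x.
Then u(x)^2 = 4*x**4 + 8*x**2 + 4 and u'(x)^2 = 16*x**2.
Integrate each monomial from 0 to 5 using ∫_0^5 c·x^n dx = c·5^(n+1)/(n+1):
  ∫_0^5 u(x)^2 dx = ∫_0^5 (4*x^4 + 8*x^2 + 4) dx. Term by term:
    ∫_0^5 4*x^4 dx = 2500;  ∫_0^5 8*x^2 dx = 1000/3;  ∫_0^5 4 dx = 20.
  Sum: 2500 + 1000/3 + 20 = 8560/3.
  ∫_0^5 u'(x)^2 dx = ∫_0^5 (16*x^2) dx. Term by term:
    ∫_0^5 16*x^2 dx = 2000/3.
Adding: ||u||_{H^1}^2 = 8560/3 + 2000/3 = 3520.


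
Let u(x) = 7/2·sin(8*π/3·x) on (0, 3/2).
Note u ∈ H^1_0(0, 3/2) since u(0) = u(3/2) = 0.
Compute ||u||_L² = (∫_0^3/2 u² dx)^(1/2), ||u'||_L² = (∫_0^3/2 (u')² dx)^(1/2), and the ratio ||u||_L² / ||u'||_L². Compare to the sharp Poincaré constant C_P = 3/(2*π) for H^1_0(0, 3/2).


||u||_L² / ||u'||_L² = 3/(8*π) < C_P = 3/(2*π).

u(x) = 7/2·sin(8*π/3·x), so u'(x) = 28*π*cos(8*π*x/3)/3.
Writing u(x) = A·sin(kπx/L) with A = 7/2 and k = 4, use ∫_0^L sin²(kπx/L) dx = L/2 and ∫_0^L cos²(kπx/L) dx = L/2.
u² = 49/4·sin²(8*π/3·x) and (u')² = 784*π^2/9·cos²(8*π/3·x), and each of sin², cos² integrates to L/2 = 3/4 over (0, 3/2).
∫_0^3/2 u² dx = 147/16, so ||u||_L² = 7*sqrt(3)/4.
∫_0^3/2 (u')² dx = 196*π^2/3, so ||u'||_L² = 14*sqrt(3)*π/3.
Ratio ||u||_L² / ||u'||_L² = 3/(8*π).
Sharp Poincaré constant on H^1_0(0, 3/2) is C_P = L/π = 3/(2*π), achieved by sin(2*π/3·x).
This is the k = 4 harmonic; the ratio L/(kπ) is strictly less than C_P = L/π, consistent with the sharp inequality ||u||_L² ≤ C_P ||u'||_L².


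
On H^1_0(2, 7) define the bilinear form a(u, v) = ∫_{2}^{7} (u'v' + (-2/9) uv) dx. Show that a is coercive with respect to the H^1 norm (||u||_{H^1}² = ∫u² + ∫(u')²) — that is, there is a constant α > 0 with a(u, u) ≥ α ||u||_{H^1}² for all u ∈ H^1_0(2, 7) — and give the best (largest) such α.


α = (-50/9 + π^2)/(π^2 + 25)

Coercivity of a(·,·) on H^1_0(2, 7) means a(u, u) ≥ α ||u||_{H^1}² for every u ∈ H^1_0.
The interval has length L = 5, and Poincaré/coercivity depend only on L. Here a(u, u) = ∫(u')² + (-2/9)·∫u².
Here c = -2/9 < 0 with |c| < (π/L)² = π^2/25, so coercivity still holds. The condition a(u,u) ≥ α||u||_{H^1}² reads (1−α)∫(u')² ≥ (α−c)∫u². Any admissible α is ≤ 1 (rapidly oscillating u have ∫u²/∫(u')² → 0), and α = 1 would force 0 ≥ (1−c)∫u², impossible since c < 1; so 1−α > 0. By the sharp Poincaré inequality on H^1_0 of an interval of length L, ∫(u')² ≥ (π/L)²∫u² with equality for the first sine mode sin(π(x−x₀)/L) (x₀ the left endpoint), so the inequality holds for all u iff (1−α)(π/L)² ≥ α − c, i.e. α ≤ ((π/L)² + c)/((π/L)² + 1) = (1 + c(L/π)²)/(1 + (L/π)²). (Direct route, valid since c ≤ 0: Poincaré gives c∫u² ≥ c(L/π)²∫(u')², so a(u,u) ≥ (1 + c(L/π)²)∫(u')², while ||u||_{H^1}² ≤ (1 + (L/π)²)∫(u')²; dividing yields the same α.) With (π/L)² = π^2/25 and c = -2/9, the largest admissible constant is α = ((π/L)² + c)/((π/L)² + 1).
Simplifying, α = (-50/9 + π^2)/(π^2 + 25).


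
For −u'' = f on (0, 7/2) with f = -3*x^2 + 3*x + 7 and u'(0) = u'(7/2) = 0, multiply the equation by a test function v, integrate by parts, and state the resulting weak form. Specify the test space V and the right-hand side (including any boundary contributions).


V = H^1(0, 7/2) (no boundary constraint on v; u is determined up to an additive constant); weak form: ∫_0^7/2 u'v' dx = ∫_0^7/2 (-3*x^2 + 3*x + 7) v dx for all v ∈ V.

Multiply both sides by a test function v and integrate from 0 to 7/2:
  ∫_0^7/2 −u''(x) v(x) dx = ∫_0^7/2 f(x) v(x) dx.
Integrate the LHS by parts once:
  ∫_0^7/2 −u'' v dx = −[u'(x) v(x)]_0^7/2 + ∫_0^7/2 u'(x) v'(x) dx.
Thus ∫_0^7/2 u'(x) v'(x) dx = ∫_0^7/2 f(x) v(x) dx + [u'(x) v(x)]_0^7/2.
Choose V so that boundary terms are either known or forced to vanish.
u has homogeneous Neumann: u'(0) = u'(7/2) = 0. So [u' v]_0^7/2 = 0·v(7/2) − 0·v(0) = 0 for any v; take V = H^1(0, 7/2).
Weak formulation: find u (satisfying any essential BC) such that ∫_0^7/2 u'(x) v'(x) dx = ∫_0^7/2 f v dx for all v ∈ V (homogeneous Neumann, so boundary terms vanish).
Substituting f(x) = -3*x^2 + 3*x + 7, the right-hand side is ∫_0^7/2 (-3*x^2 + 3*x + 7) v dx.
Compatibility check (pure Neumann): taking v ≡ 1 ∈ V gives 0 = ∫_0^7/2 f dx + (0) − (0), i.e. ∫_0^7/2 f dx must equal u'(0) − u'(7/2) = 0. Indeed ∫_0^7/2 (-3*x^2 + 3*x + 7) dx = 0, so the data are compatible. The solution is then unique only up to an additive constant (fix it e.g. by requiring ∫_0^7/2 u dx = 0).


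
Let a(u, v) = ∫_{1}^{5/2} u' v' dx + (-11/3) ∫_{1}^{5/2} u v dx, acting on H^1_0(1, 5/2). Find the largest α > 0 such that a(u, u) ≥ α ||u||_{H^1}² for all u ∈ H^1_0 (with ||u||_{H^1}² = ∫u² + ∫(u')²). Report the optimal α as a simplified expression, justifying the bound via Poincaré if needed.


α = (-33 + 4*π^2)/(9 + 4*π^2)

Coercivity of a(·,·) on H^1_0(1, 5/2) means a(u, u) ≥ α ||u||_{H^1}² for every u ∈ H^1_0.
The interval has length L = 3/2, and Poincaré/coercivity depend only on L. Here a(u, u) = ∫(u')² + (-11/3)·∫u².
Here c = -11/3 < 0 with |c| < (π/L)² = 4*π^2/9, so coercivity still holds. The condition a(u,u) ≥ α||u||_{H^1}² reads (1−α)∫(u')² ≥ (α−c)∫u². Any admissible α is ≤ 1 (rapidly oscillating u have ∫u²/∫(u')² → 0), and α = 1 would force 0 ≥ (1−c)∫u², impossible since c < 1; so 1−α > 0. By the sharp Poincaré inequality on H^1_0 of an interval of length L, ∫(u')² ≥ (π/L)²∫u² with equality for the first sine mode sin(π(x−x₀)/L) (x₀ the left endpoint), so the inequality holds for all u iff (1−α)(π/L)² ≥ α − c, i.e. α ≤ ((π/L)² + c)/((π/L)² + 1) = (1 + c(L/π)²)/(1 + (L/π)²). (Direct route, valid since c ≤ 0: Poincaré gives c∫u² ≥ c(L/π)²∫(u')², so a(u,u) ≥ (1 + c(L/π)²)∫(u')², while ||u||_{H^1}² ≤ (1 + (L/π)²)∫(u')²; dividing yields the same α.) With (π/L)² = 4*π^2/9 and c = -11/3, the largest admissible constant is α = ((π/L)² + c)/((π/L)² + 1).
Simplifying, α = (-33 + 4*π^2)/(9 + 4*π^2).


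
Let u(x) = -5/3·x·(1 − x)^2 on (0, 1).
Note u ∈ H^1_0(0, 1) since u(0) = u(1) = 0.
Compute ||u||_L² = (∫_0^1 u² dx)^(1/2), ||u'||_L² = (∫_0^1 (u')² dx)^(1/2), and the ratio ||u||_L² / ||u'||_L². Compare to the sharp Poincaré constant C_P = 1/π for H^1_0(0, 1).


||u||_L² / ||u'||_L² = sqrt(14)/14 < C_P = 1/π.

u(x) = -5/3·x·(1 − x)^2, so u'(x) = -5*x^2 + 20*x/3 - 5/3.
u(x) = -5/3·x·(1 − x)^2 vanishes at x = 0 and x = 1, so u ∈ H^1_0(0, 1). Differentiate via the product rule and integrate the resulting polynomials term by term.
  ∫_0^1 u² dx = ∫_0^1 (25*x^6/9 - 100*x^5/9 + 50*x^4/3 - 100*x^3/9 + 25*x^2/9) dx. Term by term:
    ∫_0^1 25*x^6/9 dx = 25/63;  ∫_0^1 -100*x^5/9 dx = -50/27;  ∫_0^1 50*x^4/3 dx = 10/3;
    ∫_0^1 -100*x^3/9 dx = -25/9;  ∫_0^1 25*x^2/9 dx = 25/27.
  Sum: 25/63 − 50/27 + 10/3 − 25/9 + 25/27 = 5/189.
  ∫_0^1 (u')² dx = ∫_0^1 (25*x^4 - 200*x^3/3 + 550*x^2/9 - 200*x/9 + 25/9) dx. Term by term:
    ∫_0^1 25*x^4 dx = 5;  ∫_0^1 -200*x^3/3 dx = -50/3;  ∫_0^1 550*x^2/9 dx = 550/27;
    ∫_0^1 -200*x/9 dx = -100/9;  ∫_0^1 25/9 dx = 25/9.
  Sum: 5 − 50/3 + 550/27 − 100/9 + 25/9 = 10/27.
∫_0^1 u² dx = 5/189, so ||u||_L² = sqrt(105)/63.
∫_0^1 (u')² dx = 10/27, so ||u'||_L² = sqrt(30)/9.
Ratio ||u||_L² / ||u'||_L² = sqrt(14)/14.
Sharp Poincaré constant on H^1_0(0, 1) is C_P = L/π = 1/π, achieved by sin(π·x).
A polynomial bump cannot attain the sharp Poincaré constant (only the first sine eigenfunction does), so the ratio is strictly less than C_P, consistent with ||u||_L² ≤ C_P ||u'||_L².


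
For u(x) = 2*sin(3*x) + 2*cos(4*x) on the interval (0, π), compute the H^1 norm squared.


||u||_{H^1(0,π)}^2 = -816/7 + 54*π

u'(x) = -8*sin(4*x) + 6*cos(3*x).
Expand u² and (u')² and integrate term by term on (0, π), using: for integers n ≥ 1, ∫_0^π sin²(nx) dx = ∫_0^π cos²(nx) dx = π/2; for n ≠ n', ∫_0^π sin(nx)sin(n'x) dx = ∫_0^π cos(nx)cos(n'x) dx = 0; and by product-to-sum, ∫_0^π sin(nx)cos(n'x) dx = ½∫_0^π [sin((n+n')x) + sin((n−n')x)] dx, which is 0 when n+n' is even and 2n/(n²−n'²) when n+n' is odd (it need not vanish on (0, π)).
  u² squared terms: (2)²·∫cos(4x)² dx = 4·π/2 = 2*π;  (2)²·∫sin(3x)² dx = 4·π/2 = 2*π.
  u² cross terms: 2·(2)·(2)·∫cos(4x)·sin(3x) dx = 8·(-6/7) = -48/7.
  So ∫_0^π u² dx = 2*π + 2*π − 48/7 = -48/7 + 4*π.
  (u')² squared terms: (-8)²·∫sin(4x)² dx = 64·π/2 = 32*π;  (6)²·∫cos(3x)² dx = 36·π/2 = 18*π.
  (u')² cross terms: 2·(-8)·(6)·∫sin(4x)·cos(3x) dx = -96·(8/7) = -768/7.
  So ∫_0^π (u')² dx = 32*π + 18*π − 768/7 = -768/7 + 50*π.
||u||_{H^1}^2 = (-48/7 + 4*π) + (-768/7 + 50*π) = -816/7 + 54*π.


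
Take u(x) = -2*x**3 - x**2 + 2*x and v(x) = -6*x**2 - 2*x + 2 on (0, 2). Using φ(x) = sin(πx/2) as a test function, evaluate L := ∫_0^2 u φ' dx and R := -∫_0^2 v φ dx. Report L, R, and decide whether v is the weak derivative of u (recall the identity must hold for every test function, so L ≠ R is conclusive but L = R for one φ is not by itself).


LHS = -192/π^3 + 48/π, RHS = -192/π^3 + 48/π. Yes, v = u' weakly.

u(x) = -2*x**3 - x**2 + 2*x, classical derivative u'(x) = -6*x**2 - 2*x + 2.
φ(x) = sin(πx/2), so φ'(x) = π*cos(π*x/2)/2.
Note φ(0) = φ(2) = 0, so the boundary term u·φ vanishes.
LHS = ∫_0^2 u(x) φ'(x) dx = ∫_0^2 (-π*x^3*cos(π*x/2) - π*x^2*cos(π*x/2)/2 + π*x*cos(π*x/2)) dx. Term by term:
  ∫_0^2 π*x*cos(π*x/2) dx = -8/π;  ∫_0^2 -π*x^3*cos(π*x/2) dx = -192/π^3 + 48/π;  ∫_0^2 -π*x^2*cos(π*x/2)/2 dx = 8/π.
Sum: -8/π + -192/π^3 + 48/π + 8/π = -192/π^3 + 48/π.
So LHS = -192/π^3 + 48/π.
∫_0^2 v(x) φ(x) dx = ∫_0^2 (-6*x^2*sin(π*x/2) - 2*x*sin(π*x/2) + 2*sin(π*x/2)) dx. Term by term:
  ∫_0^2 2*sin(π*x/2) dx = 8/π;  ∫_0^2 -6*x^2*sin(π*x/2) dx = -48/π + 192/π^3;  ∫_0^2 -2*x*sin(π*x/2) dx = -8/π.
Sum: 8/π + -48/π + 192/π^3 − 8/π = -48/π + 192/π^3.
So RHS = -∫_0^2 v(x) φ(x) dx = -192/π^3 + 48/π.
LHS = RHS, so the identity holds for this test φ.
Moreover u is smooth here and v(x) = u'(x) = -6*x**2 - 2*x + 2 pointwise, so the identity holds for every test function. Hence v is the weak derivative of u.


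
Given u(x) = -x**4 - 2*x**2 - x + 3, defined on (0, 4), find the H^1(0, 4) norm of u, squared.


||u||_{H^1}^2 = 5315848/63

The H^1 norm (squared) on an interval (0, L) is
  ||u||_{H^1}^2 = ∫_0^L u(x)^2 dx + ∫_0^L u'(x)^2 dx.
Compute u'(x) = -4*x**3 - 4*x - 1.
Then u(x)^2 = x**8 + 4*x**6 + 2*x**5 - 2*x**4 + 4*x**3 - 11*x**2 - 6*x + 9 and u'(x)^2 = 16*x**6 + 32*x**4 + 8*x**3 + 16*x**2 + 8*x + 1.
Integrate each monomial from 0 to 4 using ∫_0^4 c·x^n dx = c·4^(n+1)/(n+1):
  ∫_0^4 u(x)^2 dx = ∫_0^4 (x^8 + 4*x^6 + 2*x^5 - 2*x^4 + 4*x^3 - 11*x^2 - 6*x + 9) dx. Term by term:
    ∫_0^4 x^8 dx = 262144/9;  ∫_0^4 4*x^6 dx = 65536/7;  ∫_0^4 2*x^5 dx = 4096/3;
    ∫_0^4 -2*x^4 dx = -2048/5;  ∫_0^4 4*x^3 dx = 256;  ∫_0^4 -11*x^2 dx = -704/3;
    ∫_0^4 -6*x dx = -48;  ∫_0^4 9 dx = 36.
  Sum: 262144/9 + 65536/7 + 4096/3 − 2048/5 + 256 − 704/3 − 48 + 36 = 12428156/315.
  ∫_0^4 u'(x)^2 dx = ∫_0^4 (16*x^6 + 32*x^4 + 8*x^3 + 16*x^2 + 8*x + 1) dx. Term by term:
    ∫_0^4 16*x^6 dx = 262144/7;  ∫_0^4 32*x^4 dx = 32768/5;  ∫_0^4 8*x^3 dx = 512;
    ∫_0^4 16*x^2 dx = 1024/3;  ∫_0^4 8*x dx = 64;  ∫_0^4 1 dx = 4.
  Sum: 262144/7 + 32768/5 + 512 + 1024/3 + 64 + 4 = 4717028/105.
Adding: ||u||_{H^1}^2 = 12428156/315 + 4717028/105 = 5315848/63.


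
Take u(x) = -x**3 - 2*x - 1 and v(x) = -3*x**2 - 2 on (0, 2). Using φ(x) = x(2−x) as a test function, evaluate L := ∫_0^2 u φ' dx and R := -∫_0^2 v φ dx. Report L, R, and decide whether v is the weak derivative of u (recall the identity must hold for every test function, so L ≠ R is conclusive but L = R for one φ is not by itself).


LHS = 112/15, RHS = 112/15. Yes, v = u' weakly.

u(x) = -x**3 - 2*x - 1, classical derivative u'(x) = -3*x**2 - 2.
φ(x) = x(2−x), so φ'(x) = 2 - 2*x.
Note φ(0) = φ(2) = 0, so the boundary term u·φ vanishes.
LHS = ∫_0^2 u(x) φ'(x) dx = ∫_0^2 (2*x^4 - 2*x^3 + 4*x^2 - 2*x - 2) dx. Term by term:
  ∫_0^2 2*x^4 dx = 64/5;  ∫_0^2 -2*x^3 dx = -8;  ∫_0^2 4*x^2 dx = 32/3;
  ∫_0^2 -2*x dx = -4;  ∫_0^2 -2 dx = -4.
Sum: 64/5 − 8 + 32/3 − 4 − 4 = 112/15.
So LHS = 112/15.
∫_0^2 v(x) φ(x) dx = ∫_0^2 (3*x^4 - 6*x^3 + 2*x^2 - 4*x) dx. Term by term:
  ∫_0^2 3*x^4 dx = 96/5;  ∫_0^2 -6*x^3 dx = -24;  ∫_0^2 2*x^2 dx = 16/3;
  ∫_0^2 -4*x dx = -8.
Sum: 96/5 − 24 + 16/3 − 8 = -112/15.
So RHS = -∫_0^2 v(x) φ(x) dx = 112/15.
LHS = RHS, so the identity holds for this test φ.
Moreover u is smooth here and v(x) = u'(x) = -3*x**2 - 2 pointwise, so the identity holds for every test function. Hence v is the weak derivative of u.


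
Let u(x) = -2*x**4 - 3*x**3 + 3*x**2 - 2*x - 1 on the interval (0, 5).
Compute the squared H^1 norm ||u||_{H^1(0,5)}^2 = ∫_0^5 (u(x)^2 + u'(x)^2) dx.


||u||_{H^1}^2 = 156232700/63

The H^1 norm (squared) on an interval (0, L) is
  ||u||_{H^1}^2 = ∫_0^L u(x)^2 dx + ∫_0^L u'(x)^2 dx.
Compute u'(x) = -8*x**3 - 9*x**2 + 6*x - 2.
Then u(x)^2 = 4*x**8 + 12*x**7 - 3*x**6 - 10*x**5 + 25*x**4 - 6*x**3 - 2*x**2 + 4*x + 1 and u'(x)^2 = 64*x**6 + 144*x**5 - 15*x**4 - 76*x**3 + 72*x**2 - 24*x + 4.
Integrate each monomial from 0 to 5 using ∫_0^5 c·x^n dx = c·5^(n+1)/(n+1):
  ∫_0^5 u(x)^2 dx = ∫_0^5 (4*x^8 + 12*x^7 - 3*x^6 - 10*x^5 + 25*x^4 - 6*x^3 - 2*x^2 + 4*x + 1) dx. Term by term:
    ∫_0^5 4*x^8 dx = 7812500/9;  ∫_0^5 12*x^7 dx = 1171875/2;  ∫_0^5 -3*x^6 dx = -234375/7;
    ∫_0^5 -10*x^5 dx = -78125/3;  ∫_0^5 25*x^4 dx = 15625;  ∫_0^5 -6*x^3 dx = -1875/2;
    ∫_0^5 -2*x^2 dx = -250/3;  ∫_0^5 4*x dx = 50;  ∫_0^5 1 dx = 5.
  Sum: 7812500/9 + 1171875/2 − 234375/7 − 78125/3 + 15625 − 1875/2 − 250/3 + 50 + 5 = 88775090/63.
  ∫_0^5 u'(x)^2 dx = ∫_0^5 (64*x^6 + 144*x^5 - 15*x^4 - 76*x^3 + 72*x^2 - 24*x + 4) dx. Term by term:
    ∫_0^5 64*x^6 dx = 5000000/7;  ∫_0^5 144*x^5 dx = 375000;  ∫_0^5 -15*x^4 dx = -9375;
    ∫_0^5 -76*x^3 dx = -11875;  ∫_0^5 72*x^2 dx = 3000;  ∫_0^5 -24*x dx = -300;
    ∫_0^5 4 dx = 20.
  Sum: 5000000/7 + 375000 − 9375 − 11875 + 3000 − 300 + 20 = 7495290/7.
Adding: ||u||_{H^1}^2 = 88775090/63 + 7495290/7 = 156232700/63.


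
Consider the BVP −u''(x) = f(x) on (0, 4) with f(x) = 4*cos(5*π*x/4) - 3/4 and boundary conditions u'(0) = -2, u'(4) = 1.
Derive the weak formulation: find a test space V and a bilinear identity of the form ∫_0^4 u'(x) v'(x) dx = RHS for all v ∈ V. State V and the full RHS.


V = H^1(0, 4) (v unrestricted at boundary; u is determined up to an additive constant); weak form: ∫_0^4 u'v' dx = ∫_0^4 (4*cos(5*π*x/4) - 3/4) v dx + v(4) + 2·v(0) for all v ∈ V.

Multiply both sides by a test function v and integrate from 0 to 4:
  ∫_0^4 −u''(x) v(x) dx = ∫_0^4 f(x) v(x) dx.
Integrate the LHS by parts once:
  ∫_0^4 −u'' v dx = −[u'(x) v(x)]_0^4 + ∫_0^4 u'(x) v'(x) dx.
Thus ∫_0^4 u'(x) v'(x) dx = ∫_0^4 f(x) v(x) dx + [u'(x) v(x)]_0^4.
Choose V so that boundary terms are either known or forced to vanish.
u has inhomogeneous Neumann u'(0) = -2, u'(4) = 1. [u' v]_0^4 = (1)·v(4) − (-2)·v(0) = v(4) + 2·v(0). Take V = H^1(0, 4); boundary term becomes part of RHS.
Weak formulation: find u (satisfying any essential BC) such that ∫_0^4 u'(x) v'(x) dx = ∫_0^4 f v dx + v(4) + 2·v(0) for all v ∈ V (Neumann data are natural BCs: they enter the RHS as boundary terms).
Substituting f(x) = 4*cos(5*π*x/4) - 3/4, the right-hand side is ∫_0^4 (4*cos(5*π*x/4) - 3/4) v dx + v(4) + 2·v(0).
Compatibility check (pure Neumann): taking v ≡ 1 ∈ V gives 0 = ∫_0^4 f dx + (1) − (-2), i.e. ∫_0^4 f dx must equal u'(0) − u'(4) = -3. Indeed ∫_0^4 (4*cos(5*π*x/4) - 3/4) dx = -3, so the data are compatible. The solution is then unique only up to an additive constant (fix it e.g. by requiring ∫_0^4 u dx = 0).


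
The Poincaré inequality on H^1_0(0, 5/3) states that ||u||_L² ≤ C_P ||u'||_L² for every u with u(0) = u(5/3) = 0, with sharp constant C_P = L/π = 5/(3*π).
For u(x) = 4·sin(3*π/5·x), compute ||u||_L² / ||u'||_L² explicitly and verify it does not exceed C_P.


||u||_L² / ||u'||_L² = 5/(3*π) = C_P.

u(x) = 4·sin(3*π/5·x), so u'(x) = 12*π*cos(3*π*x/5)/5.
Writing u(x) = A·sin(kπx/L) with A = 4 and k = 1, use ∫_0^L sin²(kπx/L) dx = L/2 and ∫_0^L cos²(kπx/L) dx = L/2.
u² = 16·sin²(3*π/5·x) and (u')² = 144*π^2/25·cos²(3*π/5·x), and each of sin², cos² integrates to L/2 = 5/6 over (0, 5/3).
∫_0^5/3 u² dx = 40/3, so ||u||_L² = 2*sqrt(30)/3.
∫_0^5/3 (u')² dx = 24*π^2/5, so ||u'||_L² = 2*sqrt(30)*π/5.
Ratio ||u||_L² / ||u'||_L² = 5/(3*π).
Sharp Poincaré constant on H^1_0(0, 5/3) is C_P = L/π = 5/(3*π), achieved by sin(3*π/5·x).
This is the k = 1 eigenfunction (up to amplitude), so the ratio equals the sharp Poincaré constant exactly.


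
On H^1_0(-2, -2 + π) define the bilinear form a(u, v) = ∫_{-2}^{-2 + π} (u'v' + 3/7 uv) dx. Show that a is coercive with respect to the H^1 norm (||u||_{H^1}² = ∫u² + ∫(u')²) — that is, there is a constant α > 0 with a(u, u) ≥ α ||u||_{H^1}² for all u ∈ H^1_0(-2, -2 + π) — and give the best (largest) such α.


α = 5/7

Coercivity of a(·,·) on H^1_0(-2, -2 + π) means a(u, u) ≥ α ||u||_{H^1}² for every u ∈ H^1_0.
The interval has length L = π, and Poincaré/coercivity depend only on L. Here a(u, u) = ∫(u')² + (3/7)·∫u².
Here 0 < c = 3/7 < 1. The condition a(u,u) ≥ α||u||_{H^1}² reads (1−α)∫(u')² ≥ (α−c)∫u². Any admissible α is ≤ 1 (rapidly oscillating u have ∫u²/∫(u')² → 0), and α = 1 would force 0 ≥ (1−c)∫u², impossible since c < 1; so 1−α > 0. By the sharp Poincaré inequality on H^1_0 of an interval of length L, ∫(u')² ≥ (π/L)²∫u² with equality for the first sine mode sin(π(x−x₀)/L) (x₀ the left endpoint), so the inequality holds for all u iff (1−α)(π/L)² ≥ α − c, i.e. α ≤ ((π/L)² + c)/((π/L)² + 1) = (1 + c(L/π)²)/(1 + (L/π)²). With (π/L)² = 1 and c = 3/7, the largest admissible constant is α = ((π/L)² + c)/((π/L)² + 1).
Simplifying, α = 5/7.


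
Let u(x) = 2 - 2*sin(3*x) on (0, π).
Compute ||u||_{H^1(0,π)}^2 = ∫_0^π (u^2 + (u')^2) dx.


||u||_{H^1(0,π)}^2 = -16/3 + 24*π

u'(x) = -6*cos(3*x).
Expand u² and (u')² and integrate term by term on (0, π), using: for integers n ≥ 1, ∫_0^π sin²(nx) dx = ∫_0^π cos²(nx) dx = π/2; for n ≠ n', ∫_0^π sin(nx)sin(n'x) dx = ∫_0^π cos(nx)cos(n'x) dx = 0; and by product-to-sum, ∫_0^π sin(nx)cos(n'x) dx = ½∫_0^π [sin((n+n')x) + sin((n−n')x)] dx, which is 0 when n+n' is even and 2n/(n²−n'²) when n+n' is odd (it need not vanish on (0, π)). For the constant mode: ∫_0^π 1 dx = π, ∫_0^π cos(nx) dx = 0, ∫_0^π sin(nx) dx = (1−(−1)^n)/n.
  u² squared terms: (2)²·∫1 dx = 4·π = 4*π;  (-2)²·∫sin(3x)² dx = 4·π/2 = 2*π.
  u² cross terms: 2·(2)·(-2)·∫1·sin(3x) dx = -8·(2/3) = -16/3.
  So ∫_0^π u² dx = 4*π + 2*π − 16/3 = -16/3 + 6*π.
  (u')² squared terms: (-6)²·∫cos(3x)² dx = 36·π/2 = 18*π.
  So ∫_0^π (u')² dx = 18*π.
||u||_{H^1}^2 = (-16/3 + 6*π) + (18*π) = -16/3 + 24*π.


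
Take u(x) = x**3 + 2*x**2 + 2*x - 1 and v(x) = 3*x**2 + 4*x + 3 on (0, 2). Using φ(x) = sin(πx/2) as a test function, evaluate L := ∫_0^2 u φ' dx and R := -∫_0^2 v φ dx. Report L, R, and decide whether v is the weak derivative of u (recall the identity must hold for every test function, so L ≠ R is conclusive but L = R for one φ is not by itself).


LHS = -48/π + 96/π^3, RHS = -52/π + 96/π^3. No, v is not the weak derivative of u.

u(x) = x**3 + 2*x**2 + 2*x - 1, classical derivative u'(x) = 3*x**2 + 4*x + 2.
φ(x) = sin(πx/2), so φ'(x) = π*cos(π*x/2)/2.
Note φ(0) = φ(2) = 0, so the boundary term u·φ vanishes.
LHS = ∫_0^2 u(x) φ'(x) dx = ∫_0^2 (π*x^3*cos(π*x/2)/2 + π*x^2*cos(π*x/2) + π*x*cos(π*x/2) - π*cos(π*x/2)/2) dx. Term by term:
  ∫_0^2 -π*cos(π*x/2)/2 dx = 0;  ∫_0^2 π*x*cos(π*x/2) dx = -8/π;  ∫_0^2 π*x^2*cos(π*x/2) dx = -16/π;
  ∫_0^2 π*x^3*cos(π*x/2)/2 dx = -24/π + 96/π^3.
Sum: 0 − 8/π − 16/π + -24/π + 96/π^3 = -48/π + 96/π^3.
So LHS = -48/π + 96/π^3.
∫_0^2 v(x) φ(x) dx = ∫_0^2 (3*x^2*sin(π*x/2) + 4*x*sin(π*x/2) + 3*sin(π*x/2)) dx. Term by term:
  ∫_0^2 3*sin(π*x/2) dx = 12/π;  ∫_0^2 3*x^2*sin(π*x/2) dx = -96/π^3 + 24/π;  ∫_0^2 4*x*sin(π*x/2) dx = 16/π.
Sum: 12/π + -96/π^3 + 24/π + 16/π = -96/π^3 + 52/π.
So RHS = -∫_0^2 v(x) φ(x) dx = -52/π + 96/π^3.
LHS − RHS = 4/π ≠ 0, so the identity fails.
(For a valid weak derivative the identity must hold for EVERY test function, in particular this one. The failure shows v is NOT the weak derivative of u.)
Correct weak derivative would be u'(x) = 3*x**2 + 4*x + 2.


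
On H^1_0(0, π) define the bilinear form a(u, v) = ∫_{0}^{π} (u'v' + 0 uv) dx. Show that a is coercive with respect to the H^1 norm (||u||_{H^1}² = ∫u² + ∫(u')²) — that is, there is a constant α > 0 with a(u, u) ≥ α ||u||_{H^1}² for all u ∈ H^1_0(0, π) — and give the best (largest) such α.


α = 1/2

Coercivity of a(·,·) on H^1_0(0, π) means a(u, u) ≥ α ||u||_{H^1}² for every u ∈ H^1_0.
The interval has length L = π, and Poincaré/coercivity depend only on L. Here a(u, u) = ∫(u')² + (0)·∫u².
Here c = 0, so a(u,u) = ∫(u')² alone. The condition a(u,u) ≥ α||u||_{H^1}² reads (1−α)∫(u')² ≥ (α−c)∫u². Any admissible α is ≤ 1 (rapidly oscillating u have ∫u²/∫(u')² → 0), and α = 1 would force 0 ≥ (1−c)∫u², impossible since c < 1; so 1−α > 0. By the sharp Poincaré inequality on H^1_0 of an interval of length L, ∫(u')² ≥ (π/L)²∫u² with equality for the first sine mode sin(π(x−x₀)/L) (x₀ the left endpoint), so the inequality holds for all u iff (1−α)(π/L)² ≥ α − c, i.e. α ≤ ((π/L)² + c)/((π/L)² + 1) = (1 + c(L/π)²)/(1 + (L/π)²). (Direct route, valid since c ≤ 0: Poincaré gives c∫u² ≥ c(L/π)²∫(u')², so a(u,u) ≥ (1 + c(L/π)²)∫(u')², while ||u||_{H^1}² ≤ (1 + (L/π)²)∫(u')²; dividing yields the same α.) With (π/L)² = 1 and c = 0, the largest admissible constant is α = ((π/L)² + c)/((π/L)² + 1).
Simplifying, α = 1/2.


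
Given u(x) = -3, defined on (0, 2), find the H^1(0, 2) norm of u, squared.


||u||_{H^1}^2 = 18

The H^1 norm (squared) on an interval (0, L) is
  ||u||_{H^1}^2 = ∫_0^L u(x)^2 dx + ∫_0^L u'(x)^2 dx.
Compute u'(x) = 0.
Then u(x)^2 = 9 and u'(x)^2 = 0.
Integrate each monomial from 0 to 2 using ∫_0^2 c·x^n dx = c·2^(n+1)/(n+1):
  ∫_0^2 u(x)^2 dx = ∫_0^2 (9) dx. Term by term:
    ∫_0^2 9 dx = 18.
  ∫_0^2 u'(x)^2 dx = ∫_0^2 (0) dx. Term by term:
    ∫_0^2 0 dx = 0.
Adding: ||u||_{H^1}^2 = 18 + 0 = 18.


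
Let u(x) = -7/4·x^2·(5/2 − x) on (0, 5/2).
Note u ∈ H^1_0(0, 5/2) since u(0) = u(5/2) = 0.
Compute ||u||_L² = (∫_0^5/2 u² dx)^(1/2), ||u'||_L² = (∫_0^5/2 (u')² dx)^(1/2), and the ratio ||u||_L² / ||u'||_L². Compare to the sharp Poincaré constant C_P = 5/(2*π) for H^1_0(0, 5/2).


||u||_L² / ||u'||_L² = 5*sqrt(14)/28 < C_P = 5/(2*π).

u(x) = -7/4·x^2·(5/2 − x), so u'(x) = 7*x*(3*x - 5)/4.
u(x) = -7/4·x^2·(5/2 − x) vanishes at x = 0 and x = 5/2, so u ∈ H^1_0(0, 5/2). Differentiate via the product rule and integrate the resulting polynomials term by term.
  ∫_0^5/2 u² dx = ∫_0^5/2 (49*x^6/16 - 245*x^5/16 + 1225*x^4/64) dx. Term by term:
    ∫_0^5/2 49*x^6/16 dx = 546875/2048;  ∫_0^5/2 -245*x^5/16 dx = -3828125/6144;  ∫_0^5/2 1225*x^4/64 dx = 765625/2048.
  Sum: 546875/2048 − 3828125/6144 + 765625/2048 = 109375/6144.
  ∫_0^5/2 (u')² dx = ∫_0^5/2 (441*x^4/16 - 735*x^3/8 + 1225*x^2/16) dx. Term by term:
    ∫_0^5/2 441*x^4/16 dx = 275625/512;  ∫_0^5/2 -735*x^3/8 dx = -459375/512;  ∫_0^5/2 1225*x^2/16 dx = 153125/384.
  Sum: 275625/512 − 459375/512 + 153125/384 = 30625/768.
∫_0^5/2 u² dx = 109375/6144, so ||u||_L² = 125*sqrt(42)/192.
∫_0^5/2 (u')² dx = 30625/768, so ||u'||_L² = 175*sqrt(3)/48.
Ratio ||u||_L² / ||u'||_L² = 5*sqrt(14)/28.
Sharp Poincaré constant on H^1_0(0, 5/2) is C_P = L/π = 5/(2*π), achieved by sin(2*π/5·x).
A polynomial bump cannot attain the sharp Poincaré constant (only the first sine eigenfunction does), so the ratio is strictly less than C_P, consistent with ||u||_L² ≤ C_P ||u'||_L².


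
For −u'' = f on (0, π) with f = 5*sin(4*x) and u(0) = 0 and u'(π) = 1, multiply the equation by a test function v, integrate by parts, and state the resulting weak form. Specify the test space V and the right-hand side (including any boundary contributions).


V = {v ∈ H^1(0, π) : v(0) = 0} (test functions vanish at x = 0 where u is specified); weak form: ∫_0^π u'v' dx = ∫_0^π (5*sin(4*x)) v dx + v(π) for all v ∈ V.

Multiply both sides by a test function v and integrate from 0 to π:
  ∫_0^π −u''(x) v(x) dx = ∫_0^π f(x) v(x) dx.
Integrate the LHS by parts once:
  ∫_0^π −u'' v dx = −[u'(x) v(x)]_0^π + ∫_0^π u'(x) v'(x) dx.
Thus ∫_0^π u'(x) v'(x) dx = ∫_0^π f(x) v(x) dx + [u'(x) v(x)]_0^π.
Choose V so that boundary terms are either known or forced to vanish.
Mixed BC: u(0) = 0 (Dirichlet) and u'(π) = 1 (Neumann). Define V = {v ∈ H^1(0, π) : v(0) = 0}. Then [u' v]_0^π = u'(π)·v(π) − u'(0)·0 = v(π).
Weak formulation: find u (satisfying any essential BC) such that ∫_0^π u'(x) v'(x) dx = ∫_0^π f v dx + v(π) for all v ∈ V (Dirichlet at 0 absorbed into V; Neumann datum at x = π contributes the boundary term).
Substituting f(x) = 5*sin(4*x), the right-hand side is ∫_0^π (5*sin(4*x)) v dx + v(π).


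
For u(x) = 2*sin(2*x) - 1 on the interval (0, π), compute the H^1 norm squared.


||u||_{H^1(0,π)}^2 = 11*π

u'(x) = 4*cos(2*x).
Expand u² and (u')² and integrate term by term on (0, π), using: for integers n ≥ 1, ∫_0^π sin²(nx) dx = ∫_0^π cos²(nx) dx = π/2; for n ≠ n', ∫_0^π sin(nx)sin(n'x) dx = ∫_0^π cos(nx)cos(n'x) dx = 0; and by product-to-sum, ∫_0^π sin(nx)cos(n'x) dx = ½∫_0^π [sin((n+n')x) + sin((n−n')x)] dx, which is 0 when n+n' is even and 2n/(n²−n'²) when n+n' is odd (it need not vanish on (0, π)). For the constant mode: ∫_0^π 1 dx = π, ∫_0^π cos(nx) dx = 0, ∫_0^π sin(nx) dx = (1−(−1)^n)/n.
  u² squared terms: (-1)²·∫1 dx = 1·π = π;  (2)²·∫sin(2x)² dx = 4·π/2 = 2*π.
  u² cross terms: 2·(-1)·(2)·∫1·sin(2x) dx = -4·(0) = 0.
  So ∫_0^π u² dx = π + 2*π + 0 = 3*π.
  (u')² squared terms: (4)²·∫cos(2x)² dx = 16·π/2 = 8*π.
  So ∫_0^π (u')² dx = 8*π.
||u||_{H^1}^2 = (3*π) + (8*π) = 11*π.


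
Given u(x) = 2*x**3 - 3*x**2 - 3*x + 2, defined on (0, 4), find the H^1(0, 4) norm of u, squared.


||u||_{H^1}^2 = 180764/35

The H^1 norm (squared) on an interval (0, L) is
  ||u||_{H^1}^2 = ∫_0^L u(x)^2 dx + ∫_0^L u'(x)^2 dx.
Compute u'(x) = 6*x**2 - 6*x - 3.
Then u(x)^2 = 4*x**6 - 12*x**5 - 3*x**4 + 26*x**3 - 3*x**2 - 12*x + 4 and u'(x)^2 = 36*x**4 - 72*x**3 + 36*x + 9.
Integrate each monomial from 0 to 4 using ∫_0^4 c·x^n dx = c·4^(n+1)/(n+1):
  ∫_0^4 u(x)^2 dx = ∫_0^4 (4*x^6 - 12*x^5 - 3*x^4 + 26*x^3 - 3*x^2 - 12*x + 4) dx. Term by term:
    ∫_0^4 4*x^6 dx = 65536/7;  ∫_0^4 -12*x^5 dx = -8192;  ∫_0^4 -3*x^4 dx = -3072/5;
    ∫_0^4 26*x^3 dx = 1664;  ∫_0^4 -3*x^2 dx = -64;  ∫_0^4 -12*x dx = -96;
    ∫_0^4 4 dx = 16.
  Sum: 65536/7 − 8192 − 3072/5 + 1664 − 64 − 96 + 16 = 72656/35.
  ∫_0^4 u'(x)^2 dx = ∫_0^4 (36*x^4 - 72*x^3 + 36*x + 9) dx. Term by term:
    ∫_0^4 36*x^4 dx = 36864/5;  ∫_0^4 -72*x^3 dx = -4608;  ∫_0^4 36*x dx = 288;
    ∫_0^4 9 dx = 36.
  Sum: 36864/5 − 4608 + 288 + 36 = 15444/5.
Adding: ||u||_{H^1}^2 = 72656/35 + 15444/5 = 180764/35.
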